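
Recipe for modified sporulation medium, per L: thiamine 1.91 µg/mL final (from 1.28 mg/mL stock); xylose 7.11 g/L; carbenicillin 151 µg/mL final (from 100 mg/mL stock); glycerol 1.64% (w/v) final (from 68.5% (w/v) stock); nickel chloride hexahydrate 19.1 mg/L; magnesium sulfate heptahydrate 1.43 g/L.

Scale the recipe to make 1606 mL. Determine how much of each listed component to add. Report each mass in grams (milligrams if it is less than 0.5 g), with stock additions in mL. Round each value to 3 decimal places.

thiamine 2.396 mL; xylose 11.419 g; carbenicillin 2.425 mL; glycerol 38.450 mL; nickel chloride hexahydrate 30.675 mg; magnesium sulfate heptahydrate 2.297 g

Working volume: 1606 mL = 1.606 L.
thiamine: V = C2·V2/C1 = 1.91 µg/mL × 1606 mL ÷ 1280 µg/mL = 2.396 mL
xylose: 7.11 g/L × 1.606 L = 11.419 g
carbenicillin: dilute stock: 151 µg/mL × 1606 mL ÷ 100000 µg/mL = 2.425 mL
glycerol: C1V1 = C2V2 → 1.64% ÷ 68.5% × 1606 mL = 38.450 mL
nickel chloride hexahydrate: 19.1 mg/L × 1.606 L = 30.675 mg
magnesium sulfate heptahydrate: 1.43 g/L × 1.606 L = 2.297 g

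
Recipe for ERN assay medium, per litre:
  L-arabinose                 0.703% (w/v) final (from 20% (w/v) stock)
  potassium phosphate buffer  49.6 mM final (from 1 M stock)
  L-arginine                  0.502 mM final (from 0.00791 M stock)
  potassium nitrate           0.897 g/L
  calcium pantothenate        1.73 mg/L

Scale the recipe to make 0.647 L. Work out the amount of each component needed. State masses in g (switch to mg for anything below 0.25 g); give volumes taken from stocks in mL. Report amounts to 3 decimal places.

Working volume: 0.647 L.
L-arabinose: V = C2·V2/C1 = 0.703% ÷ 20% × 647 mL = 22.742 mL
potassium phosphate buffer: C1V1 = C2V2 → 49.6 mM × 647 mL ÷ 1000 mM = 32.091 mL
L-arginine: V = C2·V2/C1 = 0.502 mM × 647 mL ÷ 7.91 mM = 41.061 mL
potassium nitrate: 0.897 g/L × 0.647 L = 0.580 g
calcium pantothenate: 1.73 mg/L × 0.647 L = 1.119 mg

L-arabinose 22.742 mL; potassium phosphate buffer 32.091 mL; L-arginine 41.061 mL; potassium nitrate 0.580 g; calcium pantothenate 1.119 mg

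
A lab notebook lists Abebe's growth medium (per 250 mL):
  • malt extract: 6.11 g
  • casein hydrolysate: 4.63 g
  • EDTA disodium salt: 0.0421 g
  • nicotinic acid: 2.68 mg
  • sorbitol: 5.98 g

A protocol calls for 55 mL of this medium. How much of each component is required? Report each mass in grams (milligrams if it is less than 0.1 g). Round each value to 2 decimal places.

malt extract 1.34 g; casein hydrolysate 1.02 g; EDTA disodium salt 9.26 mg; nicotinic acid 0.59 mg; sorbitol 1.32 g

Ratio of target to recipe volume: 55 / 250 = 0.22.
malt extract: 6.11 g × (55 mL / 250 mL) = 1.34 g
casein hydrolysate: 4.63 g × (55 mL / 250 mL) = 1.02 g
EDTA disodium salt: 0.0421 g × (55 mL / 250 mL) = 0.009262 g = 9.26 mg
nicotinic acid: 2.68 mg × (55 mL / 250 mL) = 0.59 mg
sorbitol: 5.98 g × (55 mL / 250 mL) = 1.32 g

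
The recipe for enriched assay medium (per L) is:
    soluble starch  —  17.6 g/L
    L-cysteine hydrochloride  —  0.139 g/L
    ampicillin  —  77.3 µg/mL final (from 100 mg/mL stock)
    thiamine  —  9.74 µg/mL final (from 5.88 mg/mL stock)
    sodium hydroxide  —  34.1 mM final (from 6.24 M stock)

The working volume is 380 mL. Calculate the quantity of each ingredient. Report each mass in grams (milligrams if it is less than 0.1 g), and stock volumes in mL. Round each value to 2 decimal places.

soluble starch 6.69 g; L-cysteine hydrochloride 52.82 mg; ampicillin 0.29 mL; thiamine 0.63 mL; sodium hydroxide 2.08 mL

Working volume: 380 mL = 0.38 L.
soluble starch: 17.6 g/L × 0.38 L = 6.69 g
L-cysteine hydrochloride: 0.139 g/L × 0.38 L = 0.05282 g = 52.82 mg
ampicillin: V = C2·V2/C1 = 77.3 µg/mL × 380 mL ÷ 100000 µg/mL = 0.29 mL
thiamine: dilute stock: 9.74 µg/mL × 380 mL ÷ 5880 µg/mL = 0.63 mL
sodium hydroxide: V = C2·V2/C1 = 34.1 mM × 380 mL ÷ 6240 mM = 2.08 mL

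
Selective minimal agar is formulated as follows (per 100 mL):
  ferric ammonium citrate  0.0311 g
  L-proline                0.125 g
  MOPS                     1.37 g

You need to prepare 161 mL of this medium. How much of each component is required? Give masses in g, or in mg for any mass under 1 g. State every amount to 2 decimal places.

Scale factor = 161 mL / 100 mL = 1.61.
ferric ammonium citrate: 0.0311 g × (161 mL / 100 mL) = 0.050071 g = 50.07 mg
L-proline: 0.125 g × (161 mL / 100 mL) = 0.20125 g = 201.25 mg
MOPS: 1.37 g × (161 mL / 100 mL) = 2.21 g

ferric ammonium citrate 50.07 mg; L-proline 201.25 mg; MOPS 2.21 g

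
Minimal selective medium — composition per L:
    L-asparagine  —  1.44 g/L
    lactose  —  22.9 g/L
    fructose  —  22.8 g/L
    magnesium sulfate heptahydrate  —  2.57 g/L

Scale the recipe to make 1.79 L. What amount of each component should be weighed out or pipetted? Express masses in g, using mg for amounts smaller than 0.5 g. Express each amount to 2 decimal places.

L-asparagine 2.58 g; lactose 40.99 g; fructose 40.81 g; magnesium sulfate heptahydrate 4.60 g

Scale factor relative to 1 L: 1.79.
L-asparagine: 1.44 g/L × 1.79 L = 2.58 g
lactose: 22.9 g/L × 1.79 L = 40.99 g
fructose: 22.8 g/L × 1.79 L = 40.81 g
magnesium sulfate heptahydrate: 2.57 g/L × 1.79 L = 4.60 g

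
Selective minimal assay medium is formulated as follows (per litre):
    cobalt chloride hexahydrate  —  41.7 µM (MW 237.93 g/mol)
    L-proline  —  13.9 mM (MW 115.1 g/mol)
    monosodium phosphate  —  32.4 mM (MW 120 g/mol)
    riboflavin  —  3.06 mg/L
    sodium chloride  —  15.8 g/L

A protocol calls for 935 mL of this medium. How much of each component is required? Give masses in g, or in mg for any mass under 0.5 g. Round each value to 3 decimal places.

cobalt chloride hexahydrate 9.277 mg; L-proline 1.496 g; monosodium phosphate 3.635 g; riboflavin 2.861 mg; sodium chloride 14.773 g

Scale factor relative to 1 L: 0.935.
cobalt chloride hexahydrate: 41.7 µmol/L × 237.93 g/mol × 0.935 L ÷ 1000 = 9.277 mg
L-proline: 13.9 mmol/L × 115.1 g/mol × 0.935 L ÷ 1000 = 1.496 g
monosodium phosphate: 32.4 mmol/L × 120 g/mol × 0.935 L ÷ 1000 = 3.635 g
riboflavin: 3.06 mg/L × 0.935 L = 2.861 mg
sodium chloride: 15.8 g/L × 0.935 L = 14.773 g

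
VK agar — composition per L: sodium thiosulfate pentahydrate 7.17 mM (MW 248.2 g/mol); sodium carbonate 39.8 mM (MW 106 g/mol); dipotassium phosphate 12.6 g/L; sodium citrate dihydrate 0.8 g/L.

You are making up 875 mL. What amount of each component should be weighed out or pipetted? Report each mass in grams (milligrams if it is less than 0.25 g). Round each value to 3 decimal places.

Target volume = 875 mL = 0.875 L.
sodium thiosulfate pentahydrate: 7.17 mmol/L × 248.2 g/mol × 0.875 L ÷ 1000 = 1.557 g
sodium carbonate: 39.8 mmol/L × 106 g/mol × 0.875 L ÷ 1000 = 3.691 g
dipotassium phosphate: 12.6 g/L × 0.875 L = 11.025 g
sodium citrate dihydrate: 0.8 g/L × 0.875 L = 0.700 g

sodium thiosulfate pentahydrate 1.557 g; sodium carbonate 3.691 g; dipotassium phosphate 11.025 g; sodium citrate dihydrate 0.700 g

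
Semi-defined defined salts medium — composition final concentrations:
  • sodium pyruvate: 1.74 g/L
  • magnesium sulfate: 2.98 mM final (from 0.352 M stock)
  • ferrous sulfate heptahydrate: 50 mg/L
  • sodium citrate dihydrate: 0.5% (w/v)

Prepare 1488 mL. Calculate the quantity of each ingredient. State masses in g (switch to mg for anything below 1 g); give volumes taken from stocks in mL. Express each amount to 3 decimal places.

sodium pyruvate 2.589 g; magnesium sulfate 12.597 mL; ferrous sulfate heptahydrate 74.400 mg; sodium citrate dihydrate 7.440 g

Scale factor relative to 1 L: 1.488.
sodium pyruvate: 1.74 g/L × 1.488 L = 2.589 g
magnesium sulfate: V = C2·V2/C1 = 2.98 mM × 1488 mL ÷ 352 mM = 12.597 mL
ferrous sulfate heptahydrate: 50 mg/L × 1.488 L = 74.400 mg
sodium citrate dihydrate: 0.5% w/v = 5 g/L → 5 × 1.488 L = 7.440 g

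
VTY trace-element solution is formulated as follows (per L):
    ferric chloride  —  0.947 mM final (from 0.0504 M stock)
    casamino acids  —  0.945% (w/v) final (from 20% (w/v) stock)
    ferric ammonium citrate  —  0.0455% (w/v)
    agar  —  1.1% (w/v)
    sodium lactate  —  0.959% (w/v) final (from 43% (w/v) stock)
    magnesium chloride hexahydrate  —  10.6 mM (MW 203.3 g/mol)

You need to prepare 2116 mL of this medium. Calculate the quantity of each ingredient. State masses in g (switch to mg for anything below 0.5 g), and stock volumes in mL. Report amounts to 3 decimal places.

Target volume = 2116 mL = 2.116 L.
ferric chloride: V = C2·V2/C1 = 0.947 mM × 2116 mL ÷ 50.4 mM = 39.759 mL
casamino acids: dilute stock: 0.945% ÷ 20% × 2116 mL = 99.981 mL
ferric ammonium citrate: 0.0455% w/v = 0.455 g/L → 0.455 × 2.116 L = 0.963 g
agar: 1.1 g per 100 mL × 2116 mL ÷ 100 = 23.276 g
sodium lactate: C1V1 = C2V2 → 0.959% ÷ 43% × 2116 mL = 47.192 mL
magnesium chloride hexahydrate: 10.6 mmol/L × 203.3 g/mol × 2.116 L ÷ 1000 = 4.560 g

ferric chloride 39.759 mL; casamino acids 99.981 mL; ferric ammonium citrate 0.963 g; agar 23.276 g; sodium lactate 47.192 mL; magnesium chloride hexahydrate 4.560 g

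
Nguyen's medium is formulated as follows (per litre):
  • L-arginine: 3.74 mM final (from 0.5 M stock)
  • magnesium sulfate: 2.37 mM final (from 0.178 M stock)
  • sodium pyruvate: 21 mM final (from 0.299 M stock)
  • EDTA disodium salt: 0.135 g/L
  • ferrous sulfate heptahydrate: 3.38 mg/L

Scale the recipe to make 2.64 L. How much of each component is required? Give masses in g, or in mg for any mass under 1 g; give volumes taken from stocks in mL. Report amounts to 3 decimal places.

L-arginine 19.747 mL; magnesium sulfate 35.151 mL; sodium pyruvate 185.418 mL; EDTA disodium salt 356.400 mg; ferrous sulfate heptahydrate 8.923 mg

Scale factor relative to 1 L: 2.64.
L-arginine: V = C2·V2/C1 = 3.74 mM × 2640 mL ÷ 500 mM = 19.747 mL
magnesium sulfate: C1V1 = C2V2 → 2.37 mM × 2640 mL ÷ 178 mM = 35.151 mL
sodium pyruvate: C1V1 = C2V2 → 21 mM × 2640 mL ÷ 299 mM = 185.418 mL
EDTA disodium salt: 0.135 g/L × 2.64 L = 0.3564 g = 356.400 mg
ferrous sulfate heptahydrate: 3.38 mg/L × 2.64 L = 8.923 mg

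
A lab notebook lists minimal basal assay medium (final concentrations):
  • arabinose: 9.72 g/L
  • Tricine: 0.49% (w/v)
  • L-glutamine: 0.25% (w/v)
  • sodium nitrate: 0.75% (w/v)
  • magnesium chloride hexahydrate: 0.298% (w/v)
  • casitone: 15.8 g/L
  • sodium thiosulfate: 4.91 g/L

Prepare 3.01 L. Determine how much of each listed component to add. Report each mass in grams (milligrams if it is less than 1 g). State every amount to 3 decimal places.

Working volume: 3.01 L.
arabinose: 9.72 g/L × 3.01 L = 29.257 g
Tricine: 0.49 g per 100 mL × 3010 mL ÷ 100 = 14.749 g
L-glutamine: 0.25 g per 100 mL × 3010 mL ÷ 100 = 7.525 g
sodium nitrate: 0.75% w/v = 7.5 g/L → 7.5 × 3.01 L = 22.575 g
magnesium chloride hexahydrate: 0.298 g per 100 mL × 3010 mL ÷ 100 = 8.970 g
casitone: 15.8 g/L × 3.01 L = 47.558 g
sodium thiosulfate: 4.91 g/L × 3.01 L = 14.779 g

arabinose 29.257 g; Tricine 14.749 g; L-glutamine 7.525 g; sodium nitrate 22.575 g; magnesium chloride hexahydrate 8.970 g; casitone 47.558 g; sodium thiosulfate 14.779 g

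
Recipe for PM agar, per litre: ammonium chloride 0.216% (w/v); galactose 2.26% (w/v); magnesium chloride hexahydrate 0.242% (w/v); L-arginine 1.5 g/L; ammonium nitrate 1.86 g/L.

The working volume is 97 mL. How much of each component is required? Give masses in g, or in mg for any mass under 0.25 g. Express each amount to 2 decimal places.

Target volume = 97 mL = 0.097 L.
ammonium chloride: 0.216% w/v = 2.16 g/L → 2.16 × 0.097 L = 0.20952 g = 209.52 mg
galactose: 2.26 g per 100 mL × 97 mL ÷ 100 = 2.19 g
magnesium chloride hexahydrate: 0.242% w/v = 2.42 g/L → 2.42 × 0.097 L = 0.23474 g = 234.74 mg
L-arginine: 1.5 g/L × 0.097 L = 0.1455 g = 145.50 mg
ammonium nitrate: 1.86 g/L × 0.097 L = 0.18042 g = 180.42 mg

ammonium chloride 209.52 mg; galactose 2.19 g; magnesium chloride hexahydrate 234.74 mg; L-arginine 145.50 mg; ammonium nitrate 180.42 mg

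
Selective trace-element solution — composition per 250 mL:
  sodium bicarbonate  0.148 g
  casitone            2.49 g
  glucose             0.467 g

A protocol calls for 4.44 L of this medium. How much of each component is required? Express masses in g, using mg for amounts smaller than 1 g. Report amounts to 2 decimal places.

sodium bicarbonate 2.63 g; casitone 44.22 g; glucose 8.29 g

Scale factor = 4440 mL / 250 mL = 17.76.
sodium bicarbonate: 0.148 g × (4440 mL / 250 mL) = 2.63 g
casitone: 2.49 g × (4440 mL / 250 mL) = 44.22 g
glucose: 0.467 g × (4440 mL / 250 mL) = 8.29 g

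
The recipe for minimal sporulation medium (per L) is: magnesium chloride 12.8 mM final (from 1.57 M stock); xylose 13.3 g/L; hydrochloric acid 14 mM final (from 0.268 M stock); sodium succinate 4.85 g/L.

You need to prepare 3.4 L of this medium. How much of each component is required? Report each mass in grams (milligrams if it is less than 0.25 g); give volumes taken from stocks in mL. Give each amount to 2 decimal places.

Working volume: 3.4 L.
magnesium chloride: dilute stock: 12.8 mM × 3400 mL ÷ 1570 mM = 27.72 mL
xylose: 13.3 g/L × 3.4 L = 45.22 g
hydrochloric acid: dilute stock: 14 mM × 3400 mL ÷ 268 mM = 177.61 mL
sodium succinate: 4.85 g/L × 3.4 L = 16.49 g

magnesium chloride 27.72 mL; xylose 45.22 g; hydrochloric acid 177.61 mL; sodium succinate 16.49 g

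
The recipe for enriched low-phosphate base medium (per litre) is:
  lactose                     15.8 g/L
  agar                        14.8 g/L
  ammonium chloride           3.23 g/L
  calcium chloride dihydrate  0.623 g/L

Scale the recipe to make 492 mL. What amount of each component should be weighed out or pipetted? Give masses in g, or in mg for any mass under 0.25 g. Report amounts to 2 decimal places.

lactose 7.77 g; agar 7.28 g; ammonium chloride 1.59 g; calcium chloride dihydrate 0.31 g

Working volume: 492 mL = 0.492 L.
lactose: 15.8 g/L × 0.492 L = 7.77 g
agar: 14.8 g/L × 0.492 L = 7.28 g
ammonium chloride: 3.23 g/L × 0.492 L = 1.59 g
calcium chloride dihydrate: 0.623 g/L × 0.492 L = 0.31 g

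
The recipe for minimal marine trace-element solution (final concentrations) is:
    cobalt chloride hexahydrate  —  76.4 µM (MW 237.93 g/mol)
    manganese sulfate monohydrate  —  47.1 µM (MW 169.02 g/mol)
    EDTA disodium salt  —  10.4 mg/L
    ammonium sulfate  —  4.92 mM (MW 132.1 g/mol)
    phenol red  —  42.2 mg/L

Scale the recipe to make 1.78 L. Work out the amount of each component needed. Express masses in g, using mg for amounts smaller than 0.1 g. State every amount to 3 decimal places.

cobalt chloride hexahydrate 32.357 mg; manganese sulfate monohydrate 14.170 mg; EDTA disodium salt 18.512 mg; ammonium sulfate 1.157 g; phenol red 75.116 mg

Scale factor relative to 1 L: 1.78.
cobalt chloride hexahydrate: 76.4 µmol/L × 237.93 g/mol × 1.78 L ÷ 1000 = 32.357 mg
manganese sulfate monohydrate: 47.1 µmol/L × 169.02 g/mol × 1.78 L ÷ 1000 = 14.170 mg
EDTA disodium salt: 10.4 mg/L × 1.78 L = 18.512 mg
ammonium sulfate: 4.92 mmol/L × 132.1 g/mol × 1.78 L ÷ 1000 = 1.157 g
phenol red: 42.2 mg/L × 1.78 L = 75.116 mg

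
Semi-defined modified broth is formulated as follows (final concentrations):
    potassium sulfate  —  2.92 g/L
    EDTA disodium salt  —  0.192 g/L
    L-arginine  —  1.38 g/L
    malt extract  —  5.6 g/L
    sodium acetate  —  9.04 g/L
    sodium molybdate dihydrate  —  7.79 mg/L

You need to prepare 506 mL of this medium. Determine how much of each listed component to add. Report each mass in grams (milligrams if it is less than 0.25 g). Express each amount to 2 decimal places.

Scale factor relative to 1 L: 0.506.
potassium sulfate: 2.92 g/L × 0.506 L = 1.48 g
EDTA disodium salt: 0.192 g/L × 0.506 L = 0.097152 g = 97.15 mg
L-arginine: 1.38 g/L × 0.506 L = 0.70 g
malt extract: 5.6 g/L × 0.506 L = 2.83 g
sodium acetate: 9.04 g/L × 0.506 L = 4.57 g
sodium molybdate dihydrate: 7.79 mg/L × 0.506 L = 3.94 mg

potassium sulfate 1.48 g; EDTA disodium salt 97.15 mg; L-arginine 0.70 g; malt extract 2.83 g; sodium acetate 4.57 g; sodium molybdate dihydrate 3.94 mg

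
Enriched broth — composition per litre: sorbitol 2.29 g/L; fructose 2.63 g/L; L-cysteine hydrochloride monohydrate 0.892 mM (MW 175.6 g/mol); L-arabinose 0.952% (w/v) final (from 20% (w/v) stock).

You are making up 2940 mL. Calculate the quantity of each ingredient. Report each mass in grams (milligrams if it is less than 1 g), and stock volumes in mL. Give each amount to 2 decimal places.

Target volume = 2940 mL = 2.94 L.
sorbitol: 2.29 g/L × 2.94 L = 6.73 g
fructose: 2.63 g/L × 2.94 L = 7.73 g
L-cysteine hydrochloride monohydrate: 0.892 mmol/L × 175.6 mg/mmol × 2.94 L = 460.51 mg
L-arabinose: C1V1 = C2V2 → 0.952% ÷ 20% × 2940 mL = 139.94 mL

sorbitol 6.73 g; fructose 7.73 g; L-cysteine hydrochloride monohydrate 460.51 mg; L-arabinose 139.94 mL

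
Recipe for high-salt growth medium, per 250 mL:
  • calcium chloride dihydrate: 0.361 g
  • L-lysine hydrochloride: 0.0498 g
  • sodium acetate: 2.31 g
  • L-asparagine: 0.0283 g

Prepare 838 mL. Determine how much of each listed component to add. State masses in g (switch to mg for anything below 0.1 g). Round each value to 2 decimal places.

Ratio of target to recipe volume: 838 / 250 = 3.352.
calcium chloride dihydrate: 0.361 g × (838 mL / 250 mL) = 1.21 g
L-lysine hydrochloride: 0.0498 g × (838 mL / 250 mL) = 0.17 g
sodium acetate: 2.31 g × (838 mL / 250 mL) = 7.74 g
L-asparagine: 0.0283 g × (838 mL / 250 mL) = 0.0948616 g = 94.86 mg

calcium chloride dihydrate 1.21 g; L-lysine hydrochloride 0.17 g; sodium acetate 7.74 g; L-asparagine 94.86 mg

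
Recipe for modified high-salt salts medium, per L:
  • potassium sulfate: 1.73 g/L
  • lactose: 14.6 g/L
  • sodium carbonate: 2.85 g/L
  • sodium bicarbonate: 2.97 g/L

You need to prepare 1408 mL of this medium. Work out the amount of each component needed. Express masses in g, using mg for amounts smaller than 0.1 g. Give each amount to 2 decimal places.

potassium sulfate 2.44 g; lactose 20.56 g; sodium carbonate 4.01 g; sodium bicarbonate 4.18 g

Working volume: 1408 mL = 1.408 L.
potassium sulfate: 1.73 g/L × 1.408 L = 2.44 g
lactose: 14.6 g/L × 1.408 L = 20.56 g
sodium carbonate: 2.85 g/L × 1.408 L = 4.01 g
sodium bicarbonate: 2.97 g/L × 1.408 L = 4.18 g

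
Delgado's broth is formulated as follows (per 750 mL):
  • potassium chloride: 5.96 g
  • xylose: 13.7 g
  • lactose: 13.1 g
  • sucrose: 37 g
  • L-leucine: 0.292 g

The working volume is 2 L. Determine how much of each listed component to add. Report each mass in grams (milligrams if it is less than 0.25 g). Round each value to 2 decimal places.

potassium chloride 15.89 g; xylose 36.53 g; lactose 34.93 g; sucrose 98.67 g; L-leucine 0.78 g

Scale factor = 2000 mL / 750 mL = 2.66667.
potassium chloride: 5.96 g × (2000 mL / 750 mL) = 15.89 g
xylose: 13.7 g × (2000 mL / 750 mL) = 36.53 g
lactose: 13.1 g × (2000 mL / 750 mL) = 34.93 g
sucrose: 37 g × (2000 mL / 750 mL) = 98.67 g
L-leucine: 0.292 g × (2000 mL / 750 mL) = 0.78 g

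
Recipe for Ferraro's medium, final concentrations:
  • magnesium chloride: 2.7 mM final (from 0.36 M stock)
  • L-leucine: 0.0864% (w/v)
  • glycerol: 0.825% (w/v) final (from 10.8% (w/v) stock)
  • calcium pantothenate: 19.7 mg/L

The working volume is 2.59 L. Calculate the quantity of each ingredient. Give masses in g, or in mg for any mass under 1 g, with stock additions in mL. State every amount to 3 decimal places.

Scale factor relative to 1 L: 2.59.
magnesium chloride: dilute stock: 2.7 mM × 2590 mL ÷ 360 mM = 19.425 mL
L-leucine: 0.0864 g per 100 mL × 2590 mL ÷ 100 = 2.238 g
glycerol: dilute stock: 0.825% ÷ 10.8% × 2590 mL = 197.847 mL
calcium pantothenate: 19.7 mg/L × 2.59 L = 51.023 mg

magnesium chloride 19.425 mL; L-leucine 2.238 g; glycerol 197.847 mL; calcium pantothenate 51.023 mg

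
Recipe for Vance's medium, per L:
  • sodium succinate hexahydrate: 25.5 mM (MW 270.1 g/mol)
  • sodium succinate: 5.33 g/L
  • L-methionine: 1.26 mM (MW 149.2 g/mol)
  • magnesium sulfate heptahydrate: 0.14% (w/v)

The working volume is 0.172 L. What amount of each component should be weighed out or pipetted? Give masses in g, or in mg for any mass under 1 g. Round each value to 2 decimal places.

sodium succinate hexahydrate 1.18 g; sodium succinate 916.76 mg; L-methionine 32.33 mg; magnesium sulfate heptahydrate 240.80 mg

Scale factor relative to 1 L: 0.172.
sodium succinate hexahydrate: 25.5 mmol/L × 270.1 g/mol × 0.172 L ÷ 1000 = 1.18 g
sodium succinate: 5.33 g/L × 0.172 L = 0.91676 g = 916.76 mg
L-methionine: 1.26 mmol/L × 149.2 mg/mmol × 0.172 L = 32.33 mg
magnesium sulfate heptahydrate: 0.14% w/v = 1.4 g/L → 1.4 × 0.172 L = 0.2408 g = 240.80 mg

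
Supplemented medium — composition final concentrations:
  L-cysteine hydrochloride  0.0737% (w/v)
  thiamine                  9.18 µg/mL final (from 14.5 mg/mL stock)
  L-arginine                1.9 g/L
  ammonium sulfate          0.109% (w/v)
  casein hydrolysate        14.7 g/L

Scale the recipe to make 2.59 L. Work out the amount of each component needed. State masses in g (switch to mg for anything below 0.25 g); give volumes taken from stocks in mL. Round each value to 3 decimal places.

L-cysteine hydrochloride 1.909 g; thiamine 1.640 mL; L-arginine 4.921 g; ammonium sulfate 2.823 g; casein hydrolysate 38.073 g

Scale factor relative to 1 L: 2.59.
L-cysteine hydrochloride: 0.0737% w/v = 0.737 g/L → 0.737 × 2.59 L = 1.909 g
thiamine: V = C2·V2/C1 = 9.18 µg/mL × 2590 mL ÷ 14500 µg/mL = 1.640 mL
L-arginine: 1.9 g/L × 2.59 L = 4.921 g
ammonium sulfate: 0.109 g per 100 mL × 2590 mL ÷ 100 = 2.823 g
casein hydrolysate: 14.7 g/L × 2.59 L = 38.073 g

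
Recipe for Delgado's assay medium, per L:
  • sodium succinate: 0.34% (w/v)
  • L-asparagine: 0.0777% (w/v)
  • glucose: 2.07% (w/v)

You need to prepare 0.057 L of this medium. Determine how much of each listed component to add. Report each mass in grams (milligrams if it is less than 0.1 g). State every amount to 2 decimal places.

sodium succinate 0.19 g; L-asparagine 44.29 mg; glucose 1.18 g

Working volume: 0.057 L.
sodium succinate: 0.34% w/v = 3.4 g/L → 3.4 × 0.057 L = 0.19 g
L-asparagine: 0.0777% w/v = 0.777 g/L → 0.777 × 0.057 L = 0.044289 g = 44.29 mg
glucose: 2.07 g per 100 mL × 57 mL ÷ 100 = 1.18 g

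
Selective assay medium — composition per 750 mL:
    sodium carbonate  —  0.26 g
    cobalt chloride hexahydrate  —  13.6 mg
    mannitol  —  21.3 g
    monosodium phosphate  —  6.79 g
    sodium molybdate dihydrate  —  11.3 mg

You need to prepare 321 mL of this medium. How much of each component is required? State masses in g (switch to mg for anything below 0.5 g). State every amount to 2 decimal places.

Scale factor = 321 mL / 750 mL = 0.428.
sodium carbonate: 0.26 g × (321 mL / 750 mL) = 0.11128 g = 111.28 mg
cobalt chloride hexahydrate: 13.6 mg × (321 mL / 750 mL) = 5.82 mg
mannitol: 21.3 g × (321 mL / 750 mL) = 9.12 g
monosodium phosphate: 6.79 g × (321 mL / 750 mL) = 2.91 g
sodium molybdate dihydrate: 11.3 mg × (321 mL / 750 mL) = 4.84 mg

sodium carbonate 111.28 mg; cobalt chloride hexahydrate 5.82 mg; mannitol 9.12 g; monosodium phosphate 2.91 g; sodium molybdate dihydrate 4.84 mg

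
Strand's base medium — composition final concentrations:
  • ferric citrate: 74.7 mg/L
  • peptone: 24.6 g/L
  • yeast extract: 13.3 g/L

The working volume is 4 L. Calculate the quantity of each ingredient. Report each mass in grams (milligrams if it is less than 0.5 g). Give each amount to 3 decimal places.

ferric citrate 298.800 mg; peptone 98.400 g; yeast extract 53.200 g

Scale factor relative to 1 L: 4.
ferric citrate: 74.7 mg/L × 4 L = 298.800 mg
peptone: 24.6 g/L × 4 L = 98.400 g
yeast extract: 13.3 g/L × 4 L = 53.200 g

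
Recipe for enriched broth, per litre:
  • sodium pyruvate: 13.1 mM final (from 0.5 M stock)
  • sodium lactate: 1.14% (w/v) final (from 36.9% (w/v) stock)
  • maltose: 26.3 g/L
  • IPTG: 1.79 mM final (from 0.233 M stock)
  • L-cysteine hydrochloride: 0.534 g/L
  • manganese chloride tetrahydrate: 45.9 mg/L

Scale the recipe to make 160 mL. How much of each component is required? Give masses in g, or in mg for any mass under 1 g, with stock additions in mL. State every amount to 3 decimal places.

sodium pyruvate 4.192 mL; sodium lactate 4.943 mL; maltose 4.208 g; IPTG 1.229 mL; L-cysteine hydrochloride 85.440 mg; manganese chloride tetrahydrate 7.344 mg

Working volume: 160 mL = 0.16 L.
sodium pyruvate: C1V1 = C2V2 → 13.1 mM × 160 mL ÷ 500 mM = 4.192 mL
sodium lactate: C1V1 = C2V2 → 1.14% ÷ 36.9% × 160 mL = 4.943 mL
maltose: 26.3 g/L × 0.16 L = 4.208 g
IPTG: V = C2·V2/C1 = 1.79 mM × 160 mL ÷ 233 mM = 1.229 mL
L-cysteine hydrochloride: 0.534 g/L × 0.16 L = 0.08544 g = 85.440 mg
manganese chloride tetrahydrate: 45.9 mg/L × 0.16 L = 7.344 mg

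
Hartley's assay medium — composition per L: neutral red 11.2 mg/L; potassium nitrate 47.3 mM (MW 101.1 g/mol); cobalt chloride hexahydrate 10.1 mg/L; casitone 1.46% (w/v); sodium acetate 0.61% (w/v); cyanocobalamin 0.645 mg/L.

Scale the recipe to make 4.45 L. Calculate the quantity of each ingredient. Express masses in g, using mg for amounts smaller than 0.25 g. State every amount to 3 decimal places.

Scale factor relative to 1 L: 4.45.
neutral red: 11.2 mg/L × 4.45 L = 49.840 mg
potassium nitrate: 47.3 mmol/L × 101.1 g/mol × 4.45 L ÷ 1000 = 21.280 g
cobalt chloride hexahydrate: 10.1 mg/L × 4.45 L = 44.945 mg
casitone: 1.46 g per 100 mL × 4450 mL ÷ 100 = 64.970 g
sodium acetate: 0.61 g per 100 mL × 4450 mL ÷ 100 = 27.145 g
cyanocobalamin: 0.645 mg/L × 4.45 L = 2.870 mg

neutral red 49.840 mg; potassium nitrate 21.280 g; cobalt chloride hexahydrate 44.945 mg; casitone 64.970 g; sodium acetate 27.145 g; cyanocobalamin 2.870 mg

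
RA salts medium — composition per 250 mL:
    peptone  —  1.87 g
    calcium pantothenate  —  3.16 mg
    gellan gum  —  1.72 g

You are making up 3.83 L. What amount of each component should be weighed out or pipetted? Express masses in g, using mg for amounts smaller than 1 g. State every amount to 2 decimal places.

Scale factor = 3830 mL / 250 mL = 15.32.
peptone: 1.87 g × (3830 mL / 250 mL) = 28.65 g
calcium pantothenate: 3.16 mg × (3830 mL / 250 mL) = 48.41 mg
gellan gum: 1.72 g × (3830 mL / 250 mL) = 26.35 g

peptone 28.65 g; calcium pantothenate 48.41 mg; gellan gum 26.35 g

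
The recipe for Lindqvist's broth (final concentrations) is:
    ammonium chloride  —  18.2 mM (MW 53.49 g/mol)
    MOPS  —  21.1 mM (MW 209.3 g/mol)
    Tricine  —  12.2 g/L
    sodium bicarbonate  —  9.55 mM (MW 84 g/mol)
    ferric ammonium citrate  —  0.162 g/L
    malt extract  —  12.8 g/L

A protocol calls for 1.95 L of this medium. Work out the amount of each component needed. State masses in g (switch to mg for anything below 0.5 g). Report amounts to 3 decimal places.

ammonium chloride 1.898 g; MOPS 8.612 g; Tricine 23.790 g; sodium bicarbonate 1.564 g; ferric ammonium citrate 315.900 mg; malt extract 24.960 g

Scale factor relative to 1 L: 1.95.
ammonium chloride: 18.2 mmol/L × 53.49 g/mol × 1.95 L ÷ 1000 = 1.898 g
MOPS: 21.1 mmol/L × 209.3 g/mol × 1.95 L ÷ 1000 = 8.612 g
Tricine: 12.2 g/L × 1.95 L = 23.790 g
sodium bicarbonate: 9.55 mmol/L × 84 g/mol × 1.95 L ÷ 1000 = 1.564 g
ferric ammonium citrate: 0.162 g/L × 1.95 L = 0.3159 g = 315.900 mg
malt extract: 12.8 g/L × 1.95 L = 24.960 g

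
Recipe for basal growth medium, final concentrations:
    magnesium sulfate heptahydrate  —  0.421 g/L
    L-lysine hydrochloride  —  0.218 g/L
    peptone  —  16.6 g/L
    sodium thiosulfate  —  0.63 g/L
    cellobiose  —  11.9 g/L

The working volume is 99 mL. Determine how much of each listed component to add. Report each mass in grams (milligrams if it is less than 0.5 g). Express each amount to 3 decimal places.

magnesium sulfate heptahydrate 41.679 mg; L-lysine hydrochloride 21.582 mg; peptone 1.643 g; sodium thiosulfate 62.370 mg; cellobiose 1.178 g

Working volume: 99 mL = 0.099 L.
magnesium sulfate heptahydrate: 0.421 g/L × 0.099 L = 0.041679 g = 41.679 mg
L-lysine hydrochloride: 0.218 g/L × 0.099 L = 0.021582 g = 21.582 mg
peptone: 16.6 g/L × 0.099 L = 1.643 g
sodium thiosulfate: 0.63 g/L × 0.099 L = 0.06237 g = 62.370 mg
cellobiose: 11.9 g/L × 0.099 L = 1.178 g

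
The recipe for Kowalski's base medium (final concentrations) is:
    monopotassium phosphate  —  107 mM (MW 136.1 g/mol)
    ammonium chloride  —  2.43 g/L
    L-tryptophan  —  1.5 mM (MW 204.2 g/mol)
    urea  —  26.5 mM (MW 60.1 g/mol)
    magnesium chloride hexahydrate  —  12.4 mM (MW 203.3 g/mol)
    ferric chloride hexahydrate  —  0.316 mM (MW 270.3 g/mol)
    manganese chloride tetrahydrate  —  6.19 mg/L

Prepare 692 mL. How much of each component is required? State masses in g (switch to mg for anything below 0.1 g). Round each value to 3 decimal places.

Working volume: 692 mL = 0.692 L.
monopotassium phosphate: 107 mmol/L × 136.1 g/mol × 0.692 L ÷ 1000 = 10.077 g
ammonium chloride: 2.43 g/L × 0.692 L = 1.682 g
L-tryptophan: 1.5 mmol/L × 204.2 g/mol × 0.692 L ÷ 1000 = 0.212 g
urea: 26.5 mmol/L × 60.1 g/mol × 0.692 L ÷ 1000 = 1.102 g
magnesium chloride hexahydrate: 12.4 mmol/L × 203.3 g/mol × 0.692 L ÷ 1000 = 1.744 g
ferric chloride hexahydrate: 0.316 mmol/L × 270.3 mg/mmol × 0.692 L = 59.107 mg
manganese chloride tetrahydrate: 6.19 mg/L × 0.692 L = 4.283 mg

monopotassium phosphate 10.077 g; ammonium chloride 1.682 g; L-tryptophan 0.212 g; urea 1.102 g; magnesium chloride hexahydrate 1.744 g; ferric chloride hexahydrate 59.107 mg; manganese chloride tetrahydrate 4.283 mg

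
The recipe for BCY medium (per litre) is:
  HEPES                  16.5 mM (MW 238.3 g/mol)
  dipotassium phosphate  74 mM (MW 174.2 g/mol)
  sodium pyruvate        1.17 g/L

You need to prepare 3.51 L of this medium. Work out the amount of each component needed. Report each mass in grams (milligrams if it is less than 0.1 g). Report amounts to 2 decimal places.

Working volume: 3.51 L.
HEPES: 16.5 mmol/L × 238.3 g/mol × 3.51 L ÷ 1000 = 13.80 g
dipotassium phosphate: 74 mmol/L × 174.2 g/mol × 3.51 L ÷ 1000 = 45.25 g
sodium pyruvate: 1.17 g/L × 3.51 L = 4.11 g

HEPES 13.80 g; dipotassium phosphate 45.25 g; sodium pyruvate 4.11 g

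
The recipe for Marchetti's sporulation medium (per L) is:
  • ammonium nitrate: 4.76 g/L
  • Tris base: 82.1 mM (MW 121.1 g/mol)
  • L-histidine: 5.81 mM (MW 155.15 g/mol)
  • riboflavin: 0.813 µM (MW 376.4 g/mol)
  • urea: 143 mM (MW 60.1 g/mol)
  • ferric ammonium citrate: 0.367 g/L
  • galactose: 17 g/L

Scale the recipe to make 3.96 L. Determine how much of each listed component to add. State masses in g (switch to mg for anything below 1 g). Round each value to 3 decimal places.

Working volume: 3.96 L.
ammonium nitrate: 4.76 g/L × 3.96 L = 18.850 g
Tris base: 82.1 mmol/L × 121.1 g/mol × 3.96 L ÷ 1000 = 39.372 g
L-histidine: 5.81 mmol/L × 155.15 g/mol × 3.96 L ÷ 1000 = 3.570 g
riboflavin: 0.813 µmol/L × 376.4 g/mol × 3.96 L ÷ 1000 = 1.212 mg
urea: 143 mmol/L × 60.1 g/mol × 3.96 L ÷ 1000 = 34.033 g
ferric ammonium citrate: 0.367 g/L × 3.96 L = 1.453 g
galactose: 17 g/L × 3.96 L = 67.320 g

ammonium nitrate 18.850 g; Tris base 39.372 g; L-histidine 3.570 g; riboflavin 1.212 mg; urea 34.033 g; ferric ammonium citrate 1.453 g; galactose 67.320 g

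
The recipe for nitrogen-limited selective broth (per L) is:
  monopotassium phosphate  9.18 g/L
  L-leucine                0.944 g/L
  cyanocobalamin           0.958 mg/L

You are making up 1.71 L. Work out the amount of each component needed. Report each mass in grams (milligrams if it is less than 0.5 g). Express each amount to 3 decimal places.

monopotassium phosphate 15.698 g; L-leucine 1.614 g; cyanocobalamin 1.638 mg

Scale factor relative to 1 L: 1.71.
monopotassium phosphate: 9.18 g/L × 1.71 L = 15.698 g
L-leucine: 0.944 g/L × 1.71 L = 1.614 g
cyanocobalamin: 0.958 mg/L × 1.71 L = 1.638 mg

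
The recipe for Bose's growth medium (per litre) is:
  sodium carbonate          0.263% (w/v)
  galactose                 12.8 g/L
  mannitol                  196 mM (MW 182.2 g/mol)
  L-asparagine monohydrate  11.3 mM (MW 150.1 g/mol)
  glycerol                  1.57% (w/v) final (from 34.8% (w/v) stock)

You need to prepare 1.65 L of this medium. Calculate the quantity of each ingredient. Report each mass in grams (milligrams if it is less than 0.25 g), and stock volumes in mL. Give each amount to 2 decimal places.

Scale factor relative to 1 L: 1.65.
sodium carbonate: 0.263 g per 100 mL × 1650 mL ÷ 100 = 4.34 g
galactose: 12.8 g/L × 1.65 L = 21.12 g
mannitol: 196 mmol/L × 182.2 g/mol × 1.65 L ÷ 1000 = 58.92 g
L-asparagine monohydrate: 11.3 mmol/L × 150.1 g/mol × 1.65 L ÷ 1000 = 2.80 g
glycerol: C1V1 = C2V2 → 1.57% ÷ 34.8% × 1650 mL = 74.44 mL

sodium carbonate 4.34 g; galactose 21.12 g; mannitol 58.92 g; L-asparagine monohydrate 2.80 g; glycerol 74.44 mL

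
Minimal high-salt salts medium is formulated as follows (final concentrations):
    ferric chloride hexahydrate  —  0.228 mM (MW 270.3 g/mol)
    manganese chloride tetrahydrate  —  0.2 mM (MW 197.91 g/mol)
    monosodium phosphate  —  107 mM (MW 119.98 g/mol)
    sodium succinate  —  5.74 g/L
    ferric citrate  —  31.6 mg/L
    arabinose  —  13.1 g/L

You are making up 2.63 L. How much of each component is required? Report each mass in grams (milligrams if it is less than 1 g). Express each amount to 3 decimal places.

ferric chloride hexahydrate 162.083 mg; manganese chloride tetrahydrate 104.101 mg; monosodium phosphate 33.764 g; sodium succinate 15.096 g; ferric citrate 83.108 mg; arabinose 34.453 g

Working volume: 2.63 L.
ferric chloride hexahydrate: 0.228 mmol/L × 270.3 mg/mmol × 2.63 L = 162.083 mg
manganese chloride tetrahydrate: 0.2 mmol/L × 197.91 mg/mmol × 2.63 L = 104.101 mg
monosodium phosphate: 107 mmol/L × 119.98 g/mol × 2.63 L ÷ 1000 = 33.764 g
sodium succinate: 5.74 g/L × 2.63 L = 15.096 g
ferric citrate: 31.6 mg/L × 2.63 L = 83.108 mg
arabinose: 13.1 g/L × 2.63 L = 34.453 g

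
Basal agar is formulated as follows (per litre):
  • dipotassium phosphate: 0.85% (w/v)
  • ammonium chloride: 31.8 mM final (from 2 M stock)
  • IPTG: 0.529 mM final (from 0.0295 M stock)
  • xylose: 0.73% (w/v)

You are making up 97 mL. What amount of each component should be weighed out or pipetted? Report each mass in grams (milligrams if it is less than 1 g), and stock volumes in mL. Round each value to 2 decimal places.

dipotassium phosphate 824.50 mg; ammonium chloride 1.54 mL; IPTG 1.74 mL; xylose 708.10 mg

Working volume: 97 mL = 0.097 L.
dipotassium phosphate: 0.85% w/v = 8.5 g/L → 8.5 × 0.097 L = 0.8245 g = 824.50 mg
ammonium chloride: C1V1 = C2V2 → 31.8 mM × 97 mL ÷ 2000 mM = 1.54 mL
IPTG: V = C2·V2/C1 = 0.529 mM × 97 mL ÷ 29.5 mM = 1.74 mL
xylose: 0.73 g per 100 mL × 97 mL ÷ 100 = 0.7081 g = 708.10 mg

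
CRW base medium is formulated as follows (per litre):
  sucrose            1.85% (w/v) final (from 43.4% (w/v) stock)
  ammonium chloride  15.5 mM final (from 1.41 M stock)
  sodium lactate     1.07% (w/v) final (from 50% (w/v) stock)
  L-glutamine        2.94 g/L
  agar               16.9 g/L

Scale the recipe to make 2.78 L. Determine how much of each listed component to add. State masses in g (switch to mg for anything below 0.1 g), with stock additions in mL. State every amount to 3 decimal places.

sucrose 118.502 mL; ammonium chloride 30.560 mL; sodium lactate 59.492 mL; L-glutamine 8.173 g; agar 46.982 g

Working volume: 2.78 L.
sucrose: C1V1 = C2V2 → 1.85% ÷ 43.4% × 2780 mL = 118.502 mL
ammonium chloride: C1V1 = C2V2 → 15.5 mM × 2780 mL ÷ 1410 mM = 30.560 mL
sodium lactate: dilute stock: 1.07% ÷ 50% × 2780 mL = 59.492 mL
L-glutamine: 2.94 g/L × 2.78 L = 8.173 g
agar: 16.9 g/L × 2.78 L = 46.982 g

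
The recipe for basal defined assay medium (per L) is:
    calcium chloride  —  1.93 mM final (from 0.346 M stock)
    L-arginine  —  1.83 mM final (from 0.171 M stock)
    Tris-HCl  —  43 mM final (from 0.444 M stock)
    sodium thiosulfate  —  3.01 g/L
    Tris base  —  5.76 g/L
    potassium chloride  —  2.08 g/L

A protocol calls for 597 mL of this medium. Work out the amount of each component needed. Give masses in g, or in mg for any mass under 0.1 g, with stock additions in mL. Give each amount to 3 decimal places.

calcium chloride 3.330 mL; L-arginine 6.389 mL; Tris-HCl 57.818 mL; sodium thiosulfate 1.797 g; Tris base 3.439 g; potassium chloride 1.242 g

Scale factor relative to 1 L: 0.597.
calcium chloride: dilute stock: 1.93 mM × 597 mL ÷ 346 mM = 3.330 mL
L-arginine: V = C2·V2/C1 = 1.83 mM × 597 mL ÷ 171 mM = 6.389 mL
Tris-HCl: C1V1 = C2V2 → 43 mM × 597 mL ÷ 444 mM = 57.818 mL
sodium thiosulfate: 3.01 g/L × 0.597 L = 1.797 g
Tris base: 5.76 g/L × 0.597 L = 3.439 g
potassium chloride: 2.08 g/L × 0.597 L = 1.242 g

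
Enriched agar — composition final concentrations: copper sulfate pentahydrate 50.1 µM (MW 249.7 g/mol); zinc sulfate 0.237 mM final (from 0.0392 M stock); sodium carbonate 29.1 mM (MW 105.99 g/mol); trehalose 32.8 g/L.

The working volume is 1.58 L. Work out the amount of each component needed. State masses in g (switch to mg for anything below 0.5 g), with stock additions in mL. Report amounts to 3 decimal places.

Working volume: 1.58 L.
copper sulfate pentahydrate: 50.1 µmol/L × 249.7 g/mol × 1.58 L ÷ 1000 = 19.766 mg
zinc sulfate: V = C2·V2/C1 = 0.237 mM × 1580 mL ÷ 39.2 mM = 9.553 mL
sodium carbonate: 29.1 mmol/L × 105.99 g/mol × 1.58 L ÷ 1000 = 4.873 g
trehalose: 32.8 g/L × 1.58 L = 51.824 g

copper sulfate pentahydrate 19.766 mg; zinc sulfate 9.553 mL; sodium carbonate 4.873 g; trehalose 51.824 g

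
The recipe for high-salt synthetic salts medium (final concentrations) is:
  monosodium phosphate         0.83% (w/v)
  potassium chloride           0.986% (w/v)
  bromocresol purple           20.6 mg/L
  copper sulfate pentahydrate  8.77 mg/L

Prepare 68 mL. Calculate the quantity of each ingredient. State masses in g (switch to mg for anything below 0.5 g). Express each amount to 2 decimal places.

monosodium phosphate 0.56 g; potassium chloride 0.67 g; bromocresol purple 1.40 mg; copper sulfate pentahydrate 0.60 mg

Scale factor relative to 1 L: 0.068.
monosodium phosphate: 0.83 g per 100 mL × 68 mL ÷ 100 = 0.56 g
potassium chloride: 0.986% w/v = 9.86 g/L → 9.86 × 0.068 L = 0.67 g
bromocresol purple: 20.6 mg/L × 0.068 L = 1.40 mg
copper sulfate pentahydrate: 8.77 mg/L × 0.068 L = 0.60 mg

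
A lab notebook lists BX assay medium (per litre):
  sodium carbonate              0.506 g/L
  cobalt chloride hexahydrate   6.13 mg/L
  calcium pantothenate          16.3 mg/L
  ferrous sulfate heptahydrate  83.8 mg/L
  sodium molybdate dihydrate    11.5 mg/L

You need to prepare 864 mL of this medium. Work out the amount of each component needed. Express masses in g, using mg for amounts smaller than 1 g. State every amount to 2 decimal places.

Working volume: 864 mL = 0.864 L.
sodium carbonate: 0.506 g/L × 0.864 L = 0.437184 g = 437.18 mg
cobalt chloride hexahydrate: 6.13 mg/L × 0.864 L = 5.30 mg
calcium pantothenate: 16.3 mg/L × 0.864 L = 14.08 mg
ferrous sulfate heptahydrate: 83.8 mg/L × 0.864 L = 72.40 mg
sodium molybdate dihydrate: 11.5 mg/L × 0.864 L = 9.94 mg

sodium carbonate 437.18 mg; cobalt chloride hexahydrate 5.30 mg; calcium pantothenate 14.08 mg; ferrous sulfate heptahydrate 72.40 mg; sodium molybdate dihydrate 9.94 mg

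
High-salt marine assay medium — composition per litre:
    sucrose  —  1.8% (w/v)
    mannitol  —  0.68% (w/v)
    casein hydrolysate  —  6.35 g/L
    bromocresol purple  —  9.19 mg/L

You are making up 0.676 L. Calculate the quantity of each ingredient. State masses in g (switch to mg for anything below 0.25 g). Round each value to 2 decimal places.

sucrose 12.17 g; mannitol 4.60 g; casein hydrolysate 4.29 g; bromocresol purple 6.21 mg

Scale factor relative to 1 L: 0.676.
sucrose: 1.8% w/v = 18 g/L → 18 × 0.676 L = 12.17 g
mannitol: 0.68% w/v = 6.8 g/L → 6.8 × 0.676 L = 4.60 g
casein hydrolysate: 6.35 g/L × 0.676 L = 4.29 g
bromocresol purple: 9.19 mg/L × 0.676 L = 6.21 mg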